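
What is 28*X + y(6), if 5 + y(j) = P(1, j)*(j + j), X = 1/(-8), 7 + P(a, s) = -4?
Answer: -281/2 ≈ -140.50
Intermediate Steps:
P(a, s) = -11 (P(a, s) = -7 - 4 = -11)
X = -⅛ ≈ -0.12500
y(j) = -5 - 22*j (y(j) = -5 - 11*(j + j) = -5 - 22*j)
28*X + y(6) = 28*(-⅛) + (-5 - 22*6) = -7/2 + (-5 - 132) = -7/2 - 137 = -281/2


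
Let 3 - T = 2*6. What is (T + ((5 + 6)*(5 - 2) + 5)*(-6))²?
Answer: 56169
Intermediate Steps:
T = -9 (T = 3 - 2*6 = 3 - 1*12 = 3 - 12 = -9)
(T + ((5 + 6)*(5 - 2) + 5)*(-6))² = (-9 + ((5 + 6)*(5 - 2) + 5)*(-6))² = (-9 + (11*3 + 5)*(-6))² = (-9 + (33 + 5)*(-6))² = (-9 + 38*(-6))² = (-9 - 228)² = (-237)² = 56169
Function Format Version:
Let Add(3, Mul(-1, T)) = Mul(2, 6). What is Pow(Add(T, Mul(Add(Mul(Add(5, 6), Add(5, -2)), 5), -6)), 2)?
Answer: 56169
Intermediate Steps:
T = -9 (T = Add(3, Mul(-1, Mul(2, 6))) = Add(3, Mul(-1, 12)) = Add(3, -12) = -9)
Pow(Add(T, Mul(Add(Mul(Add(5, 6), Add(5, -2)), 5), -6)), 2) = Pow(Add(-9, Mul(Add(Mul(Add(5, 6), Add(5, -2)), 5), -6)), 2) = Pow(Add(-9, Mul(Add(Mul(11, 3), 5), -6)), 2) = Pow(Add(-9, Mul(Add(33, 5), -6)), 2) = Pow(Add(-9, Mul(38, -6)), 2) = Pow(Add(-9, -228), 2) = Pow(-237, 2) = 56169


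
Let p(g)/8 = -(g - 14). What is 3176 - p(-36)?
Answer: 2776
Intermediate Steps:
p(g) = 112 - 8*g (p(g) = 8*(-(g - 14)) = 8*(-(-14 + g)) = 8*(14 - g) = 112 - 8*g)
3176 - p(-36) = 3176 - (112 - 8*(-36)) = 3176 - (112 + 288) = 3176 - 1*400 = 3176 - 400 = 2776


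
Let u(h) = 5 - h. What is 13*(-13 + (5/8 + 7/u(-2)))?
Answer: -1183/8 ≈ -147.88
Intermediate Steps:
13*(-13 + (5/8 + 7/u(-2))) = 13*(-13 + (5/8 + 7/(5 - 1*(-2)))) = 13*(-13 + (5*(1/8) + 7/(5 + 2))) = 13*(-13 + (5/8 + 7/7)) = 13*(-13 + (5/8 + 7*(1/7))) = 13*(-13 + (5/8 + 1)) = 13*(-13 + 13/8) = 13*(-91/8) = -1183/8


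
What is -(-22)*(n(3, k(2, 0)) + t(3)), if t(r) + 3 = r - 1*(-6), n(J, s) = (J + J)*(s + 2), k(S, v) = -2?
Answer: 132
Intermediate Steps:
n(J, s) = 2*J*(2 + s) (n(J, s) = (2*J)*(2 + s) = 2*J*(2 + s))
t(r) = 3 + r (t(r) = -3 + (r - 1*(-6)) = -3 + (r + 6) = -3 + (6 + r) = 3 + r)
-(-22)*(n(3, k(2, 0)) + t(3)) = -(-22)*(2*3*(2 - 2) + (3 + 3)) = -(-22)*(2*3*0 + 6) = -(-22)*(0 + 6) = -(-22)*6 = -1*(-132) = 132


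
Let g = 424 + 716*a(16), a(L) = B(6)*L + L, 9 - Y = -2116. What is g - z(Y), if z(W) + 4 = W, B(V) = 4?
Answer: 55583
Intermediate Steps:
Y = 2125 (Y = 9 - 1*(-2116) = 9 + 2116 = 2125)
a(L) = 5*L (a(L) = 4*L + L = 5*L)
z(W) = -4 + W
g = 57704 (g = 424 + 716*(5*16) = 424 + 716*80 = 424 + 57280 = 57704)
g - z(Y) = 57704 - (-4 + 2125) = 57704 - 1*2121 = 57704 - 2121 = 55583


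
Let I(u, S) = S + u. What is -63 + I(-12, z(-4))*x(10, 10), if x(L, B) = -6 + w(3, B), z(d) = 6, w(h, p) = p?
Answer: -87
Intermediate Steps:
x(L, B) = -6 + B
-63 + I(-12, z(-4))*x(10, 10) = -63 + (6 - 12)*(-6 + 10) = -63 - 6*4 = -63 - 24 = -87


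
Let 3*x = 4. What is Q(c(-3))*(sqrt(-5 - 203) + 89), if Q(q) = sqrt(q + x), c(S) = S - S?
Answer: 178*sqrt(3)/3 + 8*I*sqrt(39)/3 ≈ 102.77 + 16.653*I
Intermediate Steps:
x = 4/3 (x = (1/3)*4 = 4/3 ≈ 1.3333)
c(S) = 0
Q(q) = sqrt(4/3 + q) (Q(q) = sqrt(q + 4/3) = sqrt(4/3 + q))
Q(c(-3))*(sqrt(-5 - 203) + 89) = (sqrt(12 + 9*0)/3)*(sqrt(-5 - 203) + 89) = (sqrt(12 + 0)/3)*(sqrt(-208) + 89) = (sqrt(12)/3)*(4*I*sqrt(13) + 89) = ((2*sqrt(3))/3)*(89 + 4*I*sqrt(13)) = (2*sqrt(3)/3)*(89 + 4*I*sqrt(13)) = 2*sqrt(3)*(89 + 4*I*sqrt(13))/3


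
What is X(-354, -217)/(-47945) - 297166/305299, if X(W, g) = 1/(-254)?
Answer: -3618896157681/3717940380970 ≈ -0.97336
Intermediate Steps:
X(W, g) = -1/254
X(-354, -217)/(-47945) - 297166/305299 = -1/254/(-47945) - 297166/305299 = -1/254*(-1/47945) - 297166*1/305299 = 1/12178030 - 297166/305299 = -3618896157681/3717940380970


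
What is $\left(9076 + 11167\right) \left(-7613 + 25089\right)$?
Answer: $353766668$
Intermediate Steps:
$\left(9076 + 11167\right) \left(-7613 + 25089\right) = 20243 \cdot 17476 = 353766668$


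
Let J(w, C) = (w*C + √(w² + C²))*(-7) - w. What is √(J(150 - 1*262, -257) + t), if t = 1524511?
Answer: √(1323135 - 7*√78593) ≈ 1149.4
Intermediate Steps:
J(w, C) = -w - 7*√(C² + w²) - 7*C*w (J(w, C) = (C*w + √(C² + w²))*(-7) - w = (√(C² + w²) + C*w)*(-7) - w = (-7*√(C² + w²) - 7*C*w) - w = -w - 7*√(C² + w²) - 7*C*w)
√(J(150 - 1*262, -257) + t) = √((-(150 - 1*262) - 7*√((-257)² + (150 - 1*262)²) - 7*(-257)*(150 - 1*262)) + 1524511) = √((-(150 - 262) - 7*√(66049 + (150 - 262)²) - 7*(-257)*(150 - 262)) + 1524511) = √((-1*(-112) - 7*√(66049 + (-112)²) - 7*(-257)*(-112)) + 1524511) = √((112 - 7*√(66049 + 12544) - 201488) + 1524511) = √((112 - 7*√78593 - 201488) + 1524511) = √((-201376 - 7*√78593) + 1524511) = √(1323135 - 7*√78593)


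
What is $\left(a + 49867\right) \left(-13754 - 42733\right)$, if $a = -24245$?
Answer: $-1447309914$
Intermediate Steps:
$\left(a + 49867\right) \left(-13754 - 42733\right) = \left(-24245 + 49867\right) \left(-13754 - 42733\right) = 25622 \left(-56487\right) = -1447309914$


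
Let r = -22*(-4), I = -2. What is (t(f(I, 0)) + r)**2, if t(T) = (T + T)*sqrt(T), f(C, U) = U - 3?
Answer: 7636 - 1056*I*sqrt(3) ≈ 7636.0 - 1829.0*I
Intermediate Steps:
f(C, U) = -3 + U
t(T) = 2*T**(3/2) (t(T) = (2*T)*sqrt(T) = 2*T**(3/2))
r = 88
(t(f(I, 0)) + r)**2 = (2*(-3 + 0)**(3/2) + 88)**2 = (2*(-3)**(3/2) + 88)**2 = (2*(-3*I*sqrt(3)) + 88)**2 = (-6*I*sqrt(3) + 88)**2 = (88 - 6*I*sqrt(3))**2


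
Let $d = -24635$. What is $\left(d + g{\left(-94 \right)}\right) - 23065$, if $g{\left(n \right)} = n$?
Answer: $-47794$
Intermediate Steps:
$\left(d + g{\left(-94 \right)}\right) - 23065 = \left(-24635 - 94\right) - 23065 = -24729 - 23065 = -47794$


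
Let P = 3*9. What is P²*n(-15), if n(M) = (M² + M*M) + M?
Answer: 317115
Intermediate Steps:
n(M) = M + 2*M² (n(M) = (M² + M²) + M = 2*M² + M = M + 2*M²)
P = 27
P²*n(-15) = 27²*(-15*(1 + 2*(-15))) = 729*(-15*(1 - 30)) = 729*(-15*(-29)) = 729*435 = 317115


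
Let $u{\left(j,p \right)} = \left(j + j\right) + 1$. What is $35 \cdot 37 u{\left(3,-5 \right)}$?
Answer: $9065$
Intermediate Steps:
$u{\left(j,p \right)} = 1 + 2 j$ ($u{\left(j,p \right)} = 2 j + 1 = 1 + 2 j$)
$35 \cdot 37 u{\left(3,-5 \right)} = 35 \cdot 37 \left(1 + 2 \cdot 3\right) = 1295 \left(1 + 6\right) = 1295 \cdot 7 = 9065$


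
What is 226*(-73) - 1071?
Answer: -17569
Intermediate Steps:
226*(-73) - 1071 = -16498 - 1071 = -17569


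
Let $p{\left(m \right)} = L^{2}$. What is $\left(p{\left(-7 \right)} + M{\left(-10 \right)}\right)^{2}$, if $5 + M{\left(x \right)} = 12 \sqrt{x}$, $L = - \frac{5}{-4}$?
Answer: $\frac{\left(-55 + 192 i \sqrt{10}\right)^{2}}{256} \approx -1428.2 - 260.89 i$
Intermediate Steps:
$L = \frac{5}{4}$ ($L = \left(-5\right) \left(- \frac{1}{4}\right) = \frac{5}{4} \approx 1.25$)
$p{\left(m \right)} = \frac{25}{16}$ ($p{\left(m \right)} = \left(\frac{5}{4}\right)^{2} = \frac{25}{16}$)
$M{\left(x \right)} = -5 + 12 \sqrt{x}$
$\left(p{\left(-7 \right)} + M{\left(-10 \right)}\right)^{2} = \left(\frac{25}{16} - \left(5 - 12 \sqrt{-10}\right)\right)^{2} = \left(\frac{25}{16} - \left(5 - 12 i \sqrt{10}\right)\right)^{2} = \left(- \frac{55}{16} + 12 i \sqrt{10}\right)^{2}$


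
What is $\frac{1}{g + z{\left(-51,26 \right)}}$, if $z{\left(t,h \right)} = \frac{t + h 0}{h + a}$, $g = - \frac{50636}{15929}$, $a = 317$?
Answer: $- \frac{5463647}{18180527} \approx -0.30052$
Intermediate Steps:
$g = - \frac{50636}{15929}$ ($g = \left(-50636\right) \frac{1}{15929} = - \frac{50636}{15929} \approx -3.1789$)
$z{\left(t,h \right)} = \frac{t}{317 + h}$ ($z{\left(t,h \right)} = \frac{t + h 0}{h + 317} = \frac{t + 0}{317 + h} = \frac{t}{317 + h}$)
$\frac{1}{g + z{\left(-51,26 \right)}} = \frac{1}{- \frac{50636}{15929} - \frac{51}{317 + 26}} = \frac{1}{- \frac{50636}{15929} - \frac{51}{343}} = \frac{1}{- \frac{18180527}{5463647}} = - \frac{5463647}{18180527}$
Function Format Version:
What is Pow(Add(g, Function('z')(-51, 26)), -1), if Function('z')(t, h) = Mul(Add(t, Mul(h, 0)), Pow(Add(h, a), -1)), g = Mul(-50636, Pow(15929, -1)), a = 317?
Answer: Rational(-5463647, 18180527) ≈ -0.30052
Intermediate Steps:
g = Rational(-50636, 15929) (g = Mul(-50636, Rational(1, 15929)) = Rational(-50636, 15929) ≈ -3.1789)
Function('z')(t, h) = Mul(t, Pow(Add(317, h), -1)) (Function('z')(t, h) = Mul(Add(t, Mul(h, 0)), Pow(Add(h, 317), -1)) = Mul(Add(t, 0), Pow(Add(317, h), -1)) = Mul(t, Pow(Add(317, h), -1)))
Pow(Add(g, Function('z')(-51, 26)), -1) = Pow(Add(Rational(-50636, 15929), Mul(-51, Pow(Add(317, 26), -1))), -1) = Pow(Add(Rational(-50636, 15929), Mul(-51, Pow(343, -1))), -1) = Pow(Add(Rational(-50636, 15929), Mul(-51, Rational(1, 343))), -1) = Pow(Add(Rational(-50636, 15929), Rational(-51, 343)), -1) = Pow(Rational(-18180527, 5463647), -1) = Rational(-5463647, 18180527)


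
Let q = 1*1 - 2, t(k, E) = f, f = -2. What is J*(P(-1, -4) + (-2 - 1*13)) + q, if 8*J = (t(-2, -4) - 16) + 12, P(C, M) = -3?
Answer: 25/2 ≈ 12.500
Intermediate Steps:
t(k, E) = -2
q = -1 (q = 1 - 2 = -1)
J = -¾ (J = ((-2 - 16) + 12)/8 = (-18 + 12)/8 = (⅛)*(-6) = -¾ ≈ -0.75000)
J*(P(-1, -4) + (-2 - 1*13)) + q = -3*(-3 + (-2 - 1*13))/4 - 1 = -3*(-3 + (-2 - 13))/4 - 1 = -3*(-3 - 15)/4 - 1 = -¾*(-18) - 1 = 27/2 - 1 = 25/2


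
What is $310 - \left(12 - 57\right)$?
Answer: $355$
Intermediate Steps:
$310 - \left(12 - 57\right) = 310 - -45 = 310 + 45 = 355$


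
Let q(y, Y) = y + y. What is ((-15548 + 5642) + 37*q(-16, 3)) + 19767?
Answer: 8677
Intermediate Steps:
q(y, Y) = 2*y
((-15548 + 5642) + 37*q(-16, 3)) + 19767 = ((-15548 + 5642) + 37*(2*(-16))) + 19767 = (-9906 + 37*(-32)) + 19767 = (-9906 - 1184) + 19767 = -11090 + 19767 = 8677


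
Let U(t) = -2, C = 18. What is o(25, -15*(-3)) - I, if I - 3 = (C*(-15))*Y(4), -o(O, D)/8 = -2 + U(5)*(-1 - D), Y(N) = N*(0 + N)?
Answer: 3597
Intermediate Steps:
Y(N) = N² (Y(N) = N*N = N²)
o(O, D) = -16*D (o(O, D) = -8*(-2 - 2*(-1 - D)) = -8*(-2 + (2 + 2*D)) = -16*D)
I = -4317 (I = 3 + (18*(-15))*4² = 3 - 270*16 = 3 - 4320 = -4317)
o(25, -15*(-3)) - I = -(-240)*(-3) - 1*(-4317) = -16*45 + 4317 = -720 + 4317 = 3597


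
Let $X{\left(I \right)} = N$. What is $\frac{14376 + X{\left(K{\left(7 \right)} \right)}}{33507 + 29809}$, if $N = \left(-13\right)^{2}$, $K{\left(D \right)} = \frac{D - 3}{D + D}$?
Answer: $\frac{14545}{63316} \approx 0.22972$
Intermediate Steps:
$K{\left(D \right)} = \frac{-3 + D}{2 D}$
$N = 169$
$X{\left(I \right)} = 169$
$\frac{14376 + X{\left(K{\left(7 \right)} \right)}}{33507 + 29809} = \frac{14376 + 169}{33507 + 29809} = \frac{14545}{63316}$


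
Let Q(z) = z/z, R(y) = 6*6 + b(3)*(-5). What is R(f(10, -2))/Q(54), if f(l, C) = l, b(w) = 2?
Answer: 26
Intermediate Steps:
R(y) = 26 (R(y) = 6*6 + 2*(-5) = 36 - 10 = 26)
Q(z) = 1
R(f(10, -2))/Q(54) = 26/1 = 26*1 = 26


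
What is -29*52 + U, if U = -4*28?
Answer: -1620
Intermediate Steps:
U = -112
-29*52 + U = -29*52 - 112 = -1508 - 112 = -1620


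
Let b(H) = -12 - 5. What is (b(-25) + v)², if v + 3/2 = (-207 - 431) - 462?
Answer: 5004169/4 ≈ 1.2510e+6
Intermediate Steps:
b(H) = -17
v = -2203/2 (v = -3/2 + ((-207 - 431) - 462) = -3/2 + (-638 - 462) = -3/2 - 1100 = -2203/2 ≈ -1101.5)
(b(-25) + v)² = (-17 - 2203/2)² = (-2237/2)² = 5004169/4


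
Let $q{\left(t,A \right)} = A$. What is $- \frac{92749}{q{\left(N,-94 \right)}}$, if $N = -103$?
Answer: $\frac{92749}{94} \approx 986.69$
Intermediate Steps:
$- \frac{92749}{q{\left(N,-94 \right)}} = - \frac{92749}{-94} = \left(-92749\right) \left(- \frac{1}{94}\right) = \frac{92749}{94}$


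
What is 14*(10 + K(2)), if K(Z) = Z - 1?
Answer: 154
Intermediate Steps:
K(Z) = -1 + Z
14*(10 + K(2)) = 14*(10 + (-1 + 2)) = 14*(10 + 1) = 14*11 = 154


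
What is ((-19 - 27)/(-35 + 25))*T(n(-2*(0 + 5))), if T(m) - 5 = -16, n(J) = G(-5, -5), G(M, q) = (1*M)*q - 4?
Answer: -253/5 ≈ -50.600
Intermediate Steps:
G(M, q) = -4 + M*q (G(M, q) = M*q - 4 = -4 + M*q)
n(J) = 21 (n(J) = -4 - 5*(-5) = -4 + 25 = 21)
T(m) = -11 (T(m) = 5 - 16 = -11)
((-19 - 27)/(-35 + 25))*T(n(-2*(0 + 5))) = ((-19 - 27)/(-35 + 25))*(-11) = -46/(-10)*(-11) = -46*(-⅒)*(-11) = (23/5)*(-11) = -253/5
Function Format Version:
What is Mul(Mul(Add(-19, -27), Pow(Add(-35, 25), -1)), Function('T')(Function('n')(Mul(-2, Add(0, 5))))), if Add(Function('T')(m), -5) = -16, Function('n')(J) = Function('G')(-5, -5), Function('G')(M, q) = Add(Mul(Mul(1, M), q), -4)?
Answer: Rational(-253, 5) ≈ -50.600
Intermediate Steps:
Function('G')(M, q) = Add(-4, Mul(M, q)) (Function('G')(M, q) = Add(Mul(M, q), -4) = Add(-4, Mul(M, q)))
Function('n')(J) = 21 (Function('n')(J) = Add(-4, Mul(-5, -5)) = Add(-4, 25) = 21)
Function('T')(m) = -11 (Function('T')(m) = Add(5, -16) = -11)
Mul(Mul(Add(-19, -27), Pow(Add(-35, 25), -1)), Function('T')(Function('n')(Mul(-2, Add(0, 5))))) = Mul(Mul(Add(-19, -27), Pow(Add(-35, 25), -1)), -11) = Mul(Mul(-46, Pow(-10, -1)), -11) = Mul(Mul(-46, Rational(-1, 10)), -11) = Mul(Rational(23, 5), -11) = Rational(-253, 5)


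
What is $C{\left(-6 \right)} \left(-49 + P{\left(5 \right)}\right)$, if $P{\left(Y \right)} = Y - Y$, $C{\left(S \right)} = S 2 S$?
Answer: $-3528$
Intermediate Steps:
$C{\left(S \right)} = 2 S^{2}$ ($C{\left(S \right)} = 2 S S = 2 S^{2}$)
$P{\left(Y \right)} = 0$
$C{\left(-6 \right)} \left(-49 + P{\left(5 \right)}\right) = 2 \left(-6\right)^{2} \left(-49 + 0\right) = 2 \cdot 36 \left(-49\right) = 72 \left(-49\right) = -3528$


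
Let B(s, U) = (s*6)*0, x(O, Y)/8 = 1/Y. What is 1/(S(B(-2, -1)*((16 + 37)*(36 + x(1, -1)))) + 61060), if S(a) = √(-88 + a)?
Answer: 15265/932080922 - I*√22/1864161844 ≈ 1.6377e-5 - 2.5161e-9*I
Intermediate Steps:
x(O, Y) = 8/Y
B(s, U) = 0 (B(s, U) = (6*s)*0 = 0)
1/(S(B(-2, -1)*((16 + 37)*(36 + x(1, -1)))) + 61060) = 1/(√(-88 + 0*((16 + 37)*(36 + 8/(-1)))) + 61060) = 1/(√(-88 + 0*(53*(36 + 8*(-1)))) + 61060) = 1/(√(-88 + 0*(53*(36 - 8))) + 61060) = 1/(√(-88 + 0*(53*28)) + 61060) = 1/(√(-88 + 0*1484) + 61060) = 1/(√(-88 + 0) + 61060) = 1/(√(-88) + 61060) = 1/(2*I*√22 + 61060) = 1/(61060 + 2*I*√22)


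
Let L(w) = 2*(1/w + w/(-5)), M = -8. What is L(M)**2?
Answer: 3481/400 ≈ 8.7025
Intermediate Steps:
L(w) = 2/w - 2*w/5 (L(w) = 2*(1/w + w*(-1/5)) = 2*(1/w - w/5) = 2/w - 2*w/5)
L(M)**2 = (2/(-8) - 2/5*(-8))**2 = (2*(-1/8) + 16/5)**2 = (-1/4 + 16/5)**2 = (59/20)**2 = 3481/400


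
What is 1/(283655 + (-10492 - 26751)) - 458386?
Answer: -112951811031/246412 ≈ -4.5839e+5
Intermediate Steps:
1/(283655 + (-10492 - 26751)) - 458386 = 1/(283655 - 37243) - 458386 = 1/246412 - 458386 = -112951811031/246412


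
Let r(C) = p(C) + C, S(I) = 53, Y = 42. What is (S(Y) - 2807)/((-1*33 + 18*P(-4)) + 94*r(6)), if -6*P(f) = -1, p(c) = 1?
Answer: -1377/314 ≈ -4.3854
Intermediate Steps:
P(f) = 1/6 (P(f) = -1/6*(-1) = 1/6)
r(C) = 1 + C
(S(Y) - 2807)/((-1*33 + 18*P(-4)) + 94*r(6)) = (53 - 2807)/((-1*33 + 18*(1/6)) + 94*(1 + 6)) = -2754/((-33 + 3) + 94*7) = -2754/(-30 + 658) = -2754/628 = -2754*1/628 = -1377/314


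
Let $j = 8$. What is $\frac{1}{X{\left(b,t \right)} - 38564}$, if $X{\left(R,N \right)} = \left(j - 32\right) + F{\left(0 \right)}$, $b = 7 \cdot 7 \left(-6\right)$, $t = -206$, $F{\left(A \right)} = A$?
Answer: $- \frac{1}{38588} \approx -2.5915 \cdot 10^{-5}$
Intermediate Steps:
$b = -294$ ($b = 49 \left(-6\right) = -294$)
$X{\left(R,N \right)} = -24$ ($X{\left(R,N \right)} = \left(8 - 32\right) + 0 = -24 + 0 = -24$)
$\frac{1}{X{\left(b,t \right)} - 38564} = \frac{1}{-24 - 38564} = \frac{1}{-38588} = - \frac{1}{38588}$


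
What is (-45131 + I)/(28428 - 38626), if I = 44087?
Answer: 522/5099 ≈ 0.10237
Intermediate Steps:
(-45131 + I)/(28428 - 38626) = (-45131 + 44087)/(28428 - 38626) = -1044/(-10198) = -1044*(-1/10198) = 522/5099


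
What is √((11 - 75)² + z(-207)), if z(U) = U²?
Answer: √46945 ≈ 216.67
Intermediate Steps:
√((11 - 75)² + z(-207)) = √((11 - 75)² + (-207)²) = √((-64)² + 42849) = √(4096 + 42849) = √46945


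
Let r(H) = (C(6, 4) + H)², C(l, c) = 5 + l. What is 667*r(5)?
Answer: 170752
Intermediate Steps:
r(H) = (11 + H)² (r(H) = ((5 + 6) + H)² = (11 + H)²)
667*r(5) = 667*(11 + 5)² = 667*16² = 667*256 = 170752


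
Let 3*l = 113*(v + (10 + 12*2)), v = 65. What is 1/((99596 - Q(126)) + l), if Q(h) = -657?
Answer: 1/103982 ≈ 9.6171e-6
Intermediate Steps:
l = 3729 (l = (113*(65 + (10 + 12*2)))/3 = (113*(65 + (10 + 24)))/3 = (113*(65 + 34))/3 = (113*99)/3 = (1/3)*11187 = 3729)
1/((99596 - Q(126)) + l) = 1/((99596 - 1*(-657)) + 3729) = 1/((99596 + 657) + 3729) = 1/(100253 + 3729) = 1/103982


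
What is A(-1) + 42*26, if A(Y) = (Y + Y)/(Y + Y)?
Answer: 1093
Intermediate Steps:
A(Y) = 1 (A(Y) = (2*Y)/((2*Y)) = (2*Y)*(1/(2*Y)) = 1)
A(-1) + 42*26 = 1 + 42*26 = 1 + 1092 = 1093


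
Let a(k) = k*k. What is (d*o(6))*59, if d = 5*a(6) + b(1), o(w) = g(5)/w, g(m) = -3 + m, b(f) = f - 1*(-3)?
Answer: 10856/3 ≈ 3618.7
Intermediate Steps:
b(f) = 3 + f (b(f) = f + 3 = 3 + f)
a(k) = k²
o(w) = 2/w (o(w) = (-3 + 5)/w = 2/w)
d = 184 (d = 5*6² + (3 + 1) = 5*36 + 4 = 180 + 4 = 184)
(d*o(6))*59 = (184*(2/6))*59 = (184*(2*(⅙)))*59 = (184*(⅓))*59 = (184/3)*59 = 10856/3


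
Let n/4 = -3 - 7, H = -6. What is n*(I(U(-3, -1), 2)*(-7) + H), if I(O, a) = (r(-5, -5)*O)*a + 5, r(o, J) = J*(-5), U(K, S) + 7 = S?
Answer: -110360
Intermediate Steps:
U(K, S) = -7 + S
r(o, J) = -5*J
n = -40 (n = 4*(-3 - 7) = 4*(-10) = -40)
I(O, a) = 5 + 25*O*a (I(O, a) = ((-5*(-5))*O)*a + 5 = (25*O)*a + 5 = 25*O*a + 5 = 5 + 25*O*a)
n*(I(U(-3, -1), 2)*(-7) + H) = -40*((5 + 25*(-7 - 1)*2)*(-7) - 6) = -40*((5 + 25*(-8)*2)*(-7) - 6) = -40*((5 - 400)*(-7) - 6) = -40*(-395*(-7) - 6) = -40*(2765 - 6) = -40*2759 = -110360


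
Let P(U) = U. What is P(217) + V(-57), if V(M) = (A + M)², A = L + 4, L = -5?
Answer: 3581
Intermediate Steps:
A = -1 (A = -5 + 4 = -1)
V(M) = (-1 + M)²
P(217) + V(-57) = 217 + (-1 - 57)² = 217 + (-58)² = 217 + 3364 = 3581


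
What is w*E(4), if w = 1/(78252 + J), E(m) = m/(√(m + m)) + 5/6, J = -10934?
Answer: 5/403908 + √2/67318 ≈ 3.3387e-5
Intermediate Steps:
E(m) = ⅚ + √2*√m/2 (E(m) = m/(√(2*m)) + 5*(⅙) = m/((√2*√m)) + ⅚ = m*(√2/(2*√m)) + ⅚ = √2*√m/2 + ⅚ = ⅚ + √2*√m/2)
w = 1/67318 (w = 1/(78252 - 10934) = 1/67318 ≈ 1.4855e-5)
w*E(4) = (⅚ + √2*√4/2)/67318 = (⅚ + (½)*√2*2)/67318 = (⅚ + √2)/67318 = 5/403908 + √2/67318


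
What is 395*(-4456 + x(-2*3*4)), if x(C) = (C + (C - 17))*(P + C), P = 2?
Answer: -1195270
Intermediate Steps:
x(C) = (-17 + 2*C)*(2 + C) (x(C) = (C + (C - 17))*(2 + C) = (C + (-17 + C))*(2 + C) = (-17 + 2*C)*(2 + C))
395*(-4456 + x(-2*3*4)) = 395*(-4456 + (-34 - 13*(-2*3)*4 + 2*(-2*3*4)**2)) = 395*(-4456 + (-34 - (-78)*4 + 2*(-6*4)**2)) = 395*(-4456 + (-34 - 13*(-24) + 2*(-24)**2)) = 395*(-4456 + (-34 + 312 + 2*576)) = 395*(-4456 + (-34 + 312 + 1152)) = 395*(-4456 + 1430) = 395*(-3026) = -1195270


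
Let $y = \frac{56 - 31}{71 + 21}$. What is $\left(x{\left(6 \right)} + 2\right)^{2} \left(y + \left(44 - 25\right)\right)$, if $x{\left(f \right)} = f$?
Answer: $\frac{28368}{23} \approx 1233.4$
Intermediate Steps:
$y = \frac{25}{92} \approx 0.27174$
$\left(x{\left(6 \right)} + 2\right)^{2} \left(y + \left(44 - 25\right)\right) = \left(6 + 2\right)^{2} \left(\frac{25}{92} + \left(44 - 25\right)\right) = 8^{2} \left(\frac{25}{92} + \left(44 - 25\right)\right) = 64 \left(\frac{25}{92} + 19\right) = 64 \cdot \frac{1773}{92} = \frac{28368}{23}$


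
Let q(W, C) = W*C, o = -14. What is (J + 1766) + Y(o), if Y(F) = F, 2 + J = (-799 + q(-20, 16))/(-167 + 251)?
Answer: 48627/28 ≈ 1736.7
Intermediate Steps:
q(W, C) = C*W
J = -429/28 (J = -2 + (-799 + 16*(-20))/(-167 + 251) = -2 + (-799 - 320)/84 = -2 - 1119*1/84 = -2 - 373/28 = -429/28 ≈ -15.321)
(J + 1766) + Y(o) = (-429/28 + 1766) - 14 = 49019/28 - 14 = 48627/28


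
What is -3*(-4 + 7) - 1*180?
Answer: -189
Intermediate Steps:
-3*(-4 + 7) - 1*180 = -3*3 - 180 = -9 - 180 = -189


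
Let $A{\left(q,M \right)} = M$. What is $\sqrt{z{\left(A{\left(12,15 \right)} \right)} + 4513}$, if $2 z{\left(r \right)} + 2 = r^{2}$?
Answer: $\frac{\sqrt{18498}}{2} \approx 68.004$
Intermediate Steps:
$z{\left(r \right)} = -1 + \frac{r^{2}}{2}$
$\sqrt{z{\left(A{\left(12,15 \right)} \right)} + 4513} = \sqrt{\left(-1 + \frac{15^{2}}{2}\right) + 4513} = \sqrt{\left(-1 + \frac{1}{2} \cdot 225\right) + 4513} = \sqrt{\left(-1 + \frac{225}{2}\right) + 4513} = \sqrt{\frac{223}{2} + 4513} = \sqrt{\frac{9249}{2}} = \frac{\sqrt{18498}}{2}$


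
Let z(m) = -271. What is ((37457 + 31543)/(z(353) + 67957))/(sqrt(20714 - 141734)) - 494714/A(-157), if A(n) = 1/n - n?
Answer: -38835049/12324 - 1150*I*sqrt(30255)/68261331 ≈ -3151.2 - 0.0029304*I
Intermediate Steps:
((37457 + 31543)/(z(353) + 67957))/(sqrt(20714 - 141734)) - 494714/A(-157) = ((37457 + 31543)/(-271 + 67957))/(sqrt(20714 - 141734)) - 494714/(1/(-157) - 1*(-157)) = (69000/67686)/(sqrt(-121020)) - 494714/(-1/157 + 157) = (69000*(1/67686))/((2*I*sqrt(30255))) - 494714/24648/157 = 11500*(-I*sqrt(30255)/60510)/11281 - 494714*157/24648 = -1150*I*sqrt(30255)/68261331 - 38835049/12324 = -38835049/12324 - 1150*I*sqrt(30255)/68261331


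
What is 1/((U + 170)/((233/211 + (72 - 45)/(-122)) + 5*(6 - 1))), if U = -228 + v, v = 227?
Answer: 666279/4350398 ≈ 0.15315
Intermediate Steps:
U = -1 (U = -228 + 227 = -1)
1/((U + 170)/((233/211 + (72 - 45)/(-122)) + 5*(6 - 1))) = 1/((-1 + 170)/((233/211 + (72 - 45)/(-122)) + 5*(6 - 1))) = 1/(169/((233*(1/211) + 27*(-1/122)) + 5*5)) = 1/(169/((233/211 - 27/122) + 25)) = 1/(169/(22729/25742 + 25)) = 1/(169/(666279/25742)) = 1/(169*(25742/666279)) = 1/(4350398/666279) = 666279/4350398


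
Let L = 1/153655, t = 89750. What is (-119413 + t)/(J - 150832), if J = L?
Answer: 4557868265/23176090959 ≈ 0.19666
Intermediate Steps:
L = 1/153655 ≈ 6.5081e-6
J = 1/153655 ≈ 6.5081e-6
(-119413 + t)/(J - 150832) = (-119413 + 89750)/(1/153655 - 150832) = -29663/(-23176090959/153655) = -29663*(-153655/23176090959) = 4557868265/23176090959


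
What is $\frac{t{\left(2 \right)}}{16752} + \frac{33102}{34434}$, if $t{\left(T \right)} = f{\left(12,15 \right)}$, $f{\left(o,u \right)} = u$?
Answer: $\frac{10278541}{10682192} \approx 0.96221$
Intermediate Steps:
$t{\left(T \right)} = 15$
$\frac{t{\left(2 \right)}}{16752} + \frac{33102}{34434} = \frac{15}{16752} + \frac{33102}{34434} = 15 \cdot \frac{1}{16752} + 33102 \cdot \frac{1}{34434} = \frac{5}{5584} + \frac{1839}{1913} = \frac{10278541}{10682192}$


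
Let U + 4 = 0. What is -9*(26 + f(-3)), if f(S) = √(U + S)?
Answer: -234 - 9*I*√7 ≈ -234.0 - 23.812*I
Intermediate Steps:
U = -4 (U = -4 + 0 = -4)
f(S) = √(-4 + S)
-9*(26 + f(-3)) = -9*(26 + √(-4 - 3)) = -9*(26 + √(-7)) = -9*(26 + I*√7) = -234 - 9*I*√7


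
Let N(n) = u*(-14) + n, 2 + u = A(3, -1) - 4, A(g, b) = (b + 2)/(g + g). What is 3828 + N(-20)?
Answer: 11669/3 ≈ 3889.7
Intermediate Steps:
A(g, b) = (2 + b)/(2*g) (A(g, b) = (2 + b)/((2*g)) = (2 + b)*(1/(2*g)) = (2 + b)/(2*g))
u = -35/6 (u = -2 + ((½)*(2 - 1)/3 - 4) = -2 + ((½)*(⅓)*1 - 4) = -2 + (⅙ - 4) = -2 - 23/6 = -35/6 ≈ -5.8333)
N(n) = 245/3 + n (N(n) = -35/6*(-14) + n = 245/3 + n)
3828 + N(-20) = 3828 + (245/3 - 20) = 3828 + 185/3 = 11669/3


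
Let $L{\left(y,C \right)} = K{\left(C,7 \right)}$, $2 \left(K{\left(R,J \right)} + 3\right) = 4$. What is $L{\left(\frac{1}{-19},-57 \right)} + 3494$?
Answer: $3493$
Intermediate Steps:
$K{\left(R,J \right)} = -1$ ($K{\left(R,J \right)} = -3 + \frac{1}{2} \cdot 4 = -3 + 2 = -1$)
$L{\left(y,C \right)} = -1$
$L{\left(\frac{1}{-19},-57 \right)} + 3494 = -1 + 3494 = 3493$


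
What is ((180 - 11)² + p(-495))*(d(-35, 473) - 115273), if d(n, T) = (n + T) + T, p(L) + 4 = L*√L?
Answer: -3265835634 + 169827570*I*√55 ≈ -3.2658e+9 + 1.2595e+9*I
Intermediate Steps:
p(L) = -4 + L^(3/2) (p(L) = -4 + L*√L = -4 + L^(3/2))
d(n, T) = n + 2*T (d(n, T) = (T + n) + T = n + 2*T)
((180 - 11)² + p(-495))*(d(-35, 473) - 115273) = ((180 - 11)² + (-4 + (-495)^(3/2)))*((-35 + 2*473) - 115273) = (169² + (-4 - 1485*I*√55))*((-35 + 946) - 115273) = (28561 + (-4 - 1485*I*√55))*(911 - 115273) = (28557 - 1485*I*√55)*(-114362) = -3265835634 + 169827570*I*√55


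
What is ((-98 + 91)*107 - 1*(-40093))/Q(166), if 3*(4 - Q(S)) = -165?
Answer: 39344/59 ≈ 666.85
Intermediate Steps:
Q(S) = 59 (Q(S) = 4 - ⅓*(-165) = 4 + 55 = 59)
((-98 + 91)*107 - 1*(-40093))/Q(166) = ((-98 + 91)*107 - 1*(-40093))/59 = (-7*107 + 40093)*(1/59) = (-749 + 40093)*(1/59) = 39344*(1/59) = 39344/59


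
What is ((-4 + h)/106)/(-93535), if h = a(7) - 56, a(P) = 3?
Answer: 57/9914710 ≈ 5.7490e-6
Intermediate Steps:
h = -53 (h = 3 - 56 = -53)
((-4 + h)/106)/(-93535) = ((-4 - 53)/106)/(-93535) = -57*1/106*(-1/93535) = -57/106*(-1/93535) = 57/9914710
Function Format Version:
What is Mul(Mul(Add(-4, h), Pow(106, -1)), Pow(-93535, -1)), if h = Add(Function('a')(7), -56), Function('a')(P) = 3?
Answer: Rational(57, 9914710) ≈ 5.7490e-6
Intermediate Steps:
h = -53 (h = Add(3, -56) = -53)
Mul(Mul(Add(-4, h), Pow(106, -1)), Pow(-93535, -1)) = Mul(Mul(Add(-4, -53), Pow(106, -1)), Pow(-93535, -1)) = Mul(Mul(-57, Rational(1, 106)), Rational(-1, 93535)) = Mul(Rational(-57, 106), Rational(-1, 93535)) = Rational(57, 9914710)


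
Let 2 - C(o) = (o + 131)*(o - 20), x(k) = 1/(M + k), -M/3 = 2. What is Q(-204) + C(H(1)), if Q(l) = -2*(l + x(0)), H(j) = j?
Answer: 8755/3 ≈ 2918.3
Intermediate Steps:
M = -6 (M = -3*2 = -6)
x(k) = 1/(-6 + k)
Q(l) = ⅓ - 2*l (Q(l) = -2*(l + 1/(-6 + 0)) = -2*(l + 1/(-6)) = -2*(l - ⅙) = -2*(-⅙ + l) = ⅓ - 2*l)
C(o) = 2 - (-20 + o)*(131 + o) (C(o) = 2 - (o + 131)*(o - 20) = 2 - (131 + o)*(-20 + o) = 2 - (-20 + o)*(131 + o))
Q(-204) + C(H(1)) = (⅓ - 2*(-204)) + (2622 - 1*1² - 111*1) = (⅓ + 408) + (2622 - 1*1 - 111) = 1225/3 + (2622 - 1 - 111) = 1225/3 + 2510 = 8755/3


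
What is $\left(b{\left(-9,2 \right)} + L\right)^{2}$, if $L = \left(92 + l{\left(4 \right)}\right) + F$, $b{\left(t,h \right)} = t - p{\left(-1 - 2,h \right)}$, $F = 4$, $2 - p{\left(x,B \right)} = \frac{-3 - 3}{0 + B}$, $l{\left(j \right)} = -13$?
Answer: $4761$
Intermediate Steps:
$p{\left(x,B \right)} = 2 + \frac{6}{B}$ ($p{\left(x,B \right)} = 2 - \frac{-3 - 3}{0 + B} = 2 - - \frac{6}{B} = 2 + \frac{6}{B}$)
$b{\left(t,h \right)} = -2 + t - \frac{6}{h}$ ($b{\left(t,h \right)} = t - \left(2 + \frac{6}{h}\right) = -2 + t - \frac{6}{h}$)
$L = 83$ ($L = \left(92 - 13\right) + 4 = 79 + 4 = 83$)
$\left(b{\left(-9,2 \right)} + L\right)^{2} = \left(\left(-2 - 9 - \frac{6}{2}\right) + 83\right)^{2} = \left(\left(-2 - 9 - 3\right) + 83\right)^{2} = \left(-14 + 83\right)^{2} = 69^{2} = 4761$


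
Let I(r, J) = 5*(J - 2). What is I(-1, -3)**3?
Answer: -15625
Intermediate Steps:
I(r, J) = -10 + 5*J (I(r, J) = 5*(-2 + J) = -10 + 5*J)
I(-1, -3)**3 = (-10 + 5*(-3))**3 = (-10 - 15)**3 = (-25)**3 = -15625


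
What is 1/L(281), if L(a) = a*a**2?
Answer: 1/22188041 ≈ 4.5069e-8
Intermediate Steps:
L(a) = a**3
1/L(281) = 1/(281**3) = 1/22188041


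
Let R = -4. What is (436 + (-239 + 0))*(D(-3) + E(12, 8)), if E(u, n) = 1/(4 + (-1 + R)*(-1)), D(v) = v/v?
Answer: 1970/9 ≈ 218.89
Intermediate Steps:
D(v) = 1
E(u, n) = ⅑ (E(u, n) = 1/(4 + (-1 - 4)*(-1)) = 1/(4 - 5*(-1)) = 1/(4 + 5) = 1/9 = ⅑)
(436 + (-239 + 0))*(D(-3) + E(12, 8)) = (436 + (-239 + 0))*(1 + ⅑) = (436 - 239)*(10/9) = 197*(10/9) = 1970/9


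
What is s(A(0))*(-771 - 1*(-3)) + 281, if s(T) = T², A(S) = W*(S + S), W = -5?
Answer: 281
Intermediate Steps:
A(S) = -10*S (A(S) = -5*(S + S) = -10*S)
s(A(0))*(-771 - 1*(-3)) + 281 = (-10*0)²*(-771 - 1*(-3)) + 281 = 0²*(-771 + 3) + 281 = 0*(-768) + 281 = 0 + 281 = 281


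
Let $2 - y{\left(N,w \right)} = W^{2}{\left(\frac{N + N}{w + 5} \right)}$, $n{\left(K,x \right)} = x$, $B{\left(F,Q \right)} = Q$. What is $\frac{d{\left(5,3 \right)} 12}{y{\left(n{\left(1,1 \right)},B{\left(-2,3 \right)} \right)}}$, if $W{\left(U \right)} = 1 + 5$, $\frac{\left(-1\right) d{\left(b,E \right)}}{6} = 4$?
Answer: $\frac{144}{17} \approx 8.4706$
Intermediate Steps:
$d{\left(b,E \right)} = -24$ ($d{\left(b,E \right)} = \left(-6\right) 4 = -24$)
$W{\left(U \right)} = 6$
$y{\left(N,w \right)} = -34$ ($y{\left(N,w \right)} = 2 - 6^{2} = 2 - 36 = -34$)
$\frac{d{\left(5,3 \right)} 12}{y{\left(n{\left(1,1 \right)},B{\left(-2,3 \right)} \right)}} = \frac{\left(-24\right) 12}{-34} = \left(-288\right) \left(- \frac{1}{34}\right) = \frac{144}{17}$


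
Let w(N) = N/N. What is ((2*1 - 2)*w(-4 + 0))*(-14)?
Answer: 0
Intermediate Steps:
w(N) = 1
((2*1 - 2)*w(-4 + 0))*(-14) = ((2*1 - 2)*1)*(-14) = ((2 - 2)*1)*(-14) = (0*1)*(-14) = 0*(-14) = 0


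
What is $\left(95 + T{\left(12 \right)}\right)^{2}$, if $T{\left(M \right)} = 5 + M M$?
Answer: $59536$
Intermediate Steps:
$T{\left(M \right)} = 5 + M^{2}$
$\left(95 + T{\left(12 \right)}\right)^{2} = \left(95 + \left(5 + 12^{2}\right)\right)^{2} = \left(95 + \left(5 + 144\right)\right)^{2} = \left(95 + 149\right)^{2} = 244^{2} = 59536$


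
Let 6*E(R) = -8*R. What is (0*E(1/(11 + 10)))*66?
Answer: 0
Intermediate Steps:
E(R) = -4*R/3 (E(R) = (-8*R)/6 = -4*R/3)
(0*E(1/(11 + 10)))*66 = (0*(-4/(3*(11 + 10))))*66 = (0*(-4/3/21))*66 = (0*(-4/3*1/21))*66 = (0*(-4/63))*66 = 0*66 = 0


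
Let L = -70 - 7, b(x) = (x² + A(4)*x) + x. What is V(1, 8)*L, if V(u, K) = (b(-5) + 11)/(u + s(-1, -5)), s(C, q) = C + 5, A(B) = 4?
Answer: -847/5 ≈ -169.40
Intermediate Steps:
b(x) = x² + 5*x (b(x) = (x² + 4*x) + x = x² + 5*x)
s(C, q) = 5 + C
V(u, K) = 11/(4 + u) (V(u, K) = (-5*(5 - 5) + 11)/(u + (5 - 1)) = (-5*0 + 11)/(u + 4) = (0 + 11)/(4 + u) = 11/(4 + u))
L = -77
V(1, 8)*L = (11/(4 + 1))*(-77) = (11/5)*(-77) = -847/5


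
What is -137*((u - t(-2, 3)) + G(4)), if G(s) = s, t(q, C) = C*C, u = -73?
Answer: 10686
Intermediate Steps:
t(q, C) = C**2
-137*((u - t(-2, 3)) + G(4)) = -137*((-73 - 1*3**2) + 4) = -137*((-73 - 1*9) + 4) = -137*((-73 - 9) + 4) = -137*(-82 + 4) = -137*(-78) = 10686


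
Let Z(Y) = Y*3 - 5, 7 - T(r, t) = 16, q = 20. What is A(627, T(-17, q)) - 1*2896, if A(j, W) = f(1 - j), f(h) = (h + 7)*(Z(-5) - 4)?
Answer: 11960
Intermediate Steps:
T(r, t) = -9 (T(r, t) = 7 - 1*16 = 7 - 16 = -9)
Z(Y) = -5 + 3*Y (Z(Y) = 3*Y - 5 = -5 + 3*Y)
f(h) = -168 - 24*h (f(h) = (h + 7)*((-5 + 3*(-5)) - 4) = (7 + h)*((-5 - 15) - 4) = (7 + h)*(-20 - 4) = (7 + h)*(-24) = -168 - 24*h)
A(j, W) = -192 + 24*j (A(j, W) = -168 - 24*(1 - j) = -168 + (-24 + 24*j) = -192 + 24*j)
A(627, T(-17, q)) - 1*2896 = (-192 + 24*627) - 1*2896 = (-192 + 15048) - 2896 = 14856 - 2896 = 11960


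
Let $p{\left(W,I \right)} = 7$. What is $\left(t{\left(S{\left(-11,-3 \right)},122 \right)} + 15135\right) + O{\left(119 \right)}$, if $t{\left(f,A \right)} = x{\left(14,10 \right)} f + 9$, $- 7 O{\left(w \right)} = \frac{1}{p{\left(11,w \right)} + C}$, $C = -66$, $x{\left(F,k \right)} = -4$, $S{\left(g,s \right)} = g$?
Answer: $\frac{6272645}{413} \approx 15188.0$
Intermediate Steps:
$O{\left(w \right)} = \frac{1}{413}$ ($O{\left(w \right)} = - \frac{1}{7 \left(7 - 66\right)} = - \frac{1}{7 \left(-59\right)} = \left(- \frac{1}{7}\right) \left(- \frac{1}{59}\right) = \frac{1}{413}$)
$t{\left(f,A \right)} = 9 - 4 f$ ($t{\left(f,A \right)} = - 4 f + 9 = 9 - 4 f$)
$\left(t{\left(S{\left(-11,-3 \right)},122 \right)} + 15135\right) + O{\left(119 \right)} = \left(\left(9 - -44\right) + 15135\right) + \frac{1}{413} = \left(\left(9 + 44\right) + 15135\right) + \frac{1}{413} = \left(53 + 15135\right) + \frac{1}{413} = 15188 + \frac{1}{413} = \frac{6272645}{413}$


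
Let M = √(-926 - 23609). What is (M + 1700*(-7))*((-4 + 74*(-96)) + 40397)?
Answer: -396139100 + 33289*I*√24535 ≈ -3.9614e+8 + 5.2143e+6*I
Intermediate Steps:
M = I*√24535 (M = √(-24535) = I*√24535 ≈ 156.64*I)
(M + 1700*(-7))*((-4 + 74*(-96)) + 40397) = (I*√24535 + 1700*(-7))*((-4 + 74*(-96)) + 40397) = (I*√24535 - 11900)*((-4 - 7104) + 40397) = (-11900 + I*√24535)*(-7108 + 40397) = (-11900 + I*√24535)*33289 = -396139100 + 33289*I*√24535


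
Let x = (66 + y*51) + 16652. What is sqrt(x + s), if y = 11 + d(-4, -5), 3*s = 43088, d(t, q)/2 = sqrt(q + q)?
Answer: sqrt(284775 + 918*I*sqrt(10))/3 ≈ 177.88 + 0.90664*I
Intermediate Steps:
d(t, q) = 2*sqrt(2)*sqrt(q) (d(t, q) = 2*sqrt(q + q) = 2*sqrt(2*q) = 2*(sqrt(2)*sqrt(q)) = 2*sqrt(2)*sqrt(q))
s = 43088/3 (s = (1/3)*43088 = 43088/3 ≈ 14363.)
y = 11 + 2*I*sqrt(10) (y = 11 + 2*sqrt(2)*sqrt(-5) = 11 + 2*sqrt(2)*(I*sqrt(5)) = 11 + 2*I*sqrt(10) ≈ 11.0 + 6.3246*I)
x = 17279 + 102*I*sqrt(10) (x = (66 + (11 + 2*I*sqrt(10))*51) + 16652 = (66 + (561 + 102*I*sqrt(10))) + 16652 = (627 + 102*I*sqrt(10)) + 16652 = 17279 + 102*I*sqrt(10) ≈ 17279.0 + 322.55*I)
sqrt(x + s) = sqrt((17279 + 102*I*sqrt(10)) + 43088/3) = sqrt(94925/3 + 102*I*sqrt(10))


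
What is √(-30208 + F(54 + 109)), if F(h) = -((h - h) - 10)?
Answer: I*√30198 ≈ 173.78*I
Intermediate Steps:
F(h) = 10 (F(h) = -(0 - 10) = -1*(-10) = 10)
√(-30208 + F(54 + 109)) = √(-30208 + 10) = √(-30198) = I*√30198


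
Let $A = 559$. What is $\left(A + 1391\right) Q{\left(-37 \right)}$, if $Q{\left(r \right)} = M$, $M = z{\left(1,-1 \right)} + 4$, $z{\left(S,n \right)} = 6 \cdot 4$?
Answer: $54600$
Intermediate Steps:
$z{\left(S,n \right)} = 24$
$M = 28$ ($M = 24 + 4 = 28$)
$Q{\left(r \right)} = 28$
$\left(A + 1391\right) Q{\left(-37 \right)} = \left(559 + 1391\right) 28 = 1950 \cdot 28 = 54600$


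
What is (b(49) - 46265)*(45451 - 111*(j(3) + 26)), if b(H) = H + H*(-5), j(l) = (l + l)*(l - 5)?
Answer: -2039498517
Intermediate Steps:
j(l) = 2*l*(-5 + l) (j(l) = (2*l)*(-5 + l) = 2*l*(-5 + l))
b(H) = -4*H (b(H) = H - 5*H = -4*H)
(b(49) - 46265)*(45451 - 111*(j(3) + 26)) = (-4*49 - 46265)*(45451 - 111*(2*3*(-5 + 3) + 26)) = (-196 - 46265)*(45451 - 111*(2*3*(-2) + 26)) = -46461*(45451 - 111*(-12 + 26)) = -46461*(45451 - 111*14) = -46461*(45451 - 1554) = -46461*43897 = -2039498517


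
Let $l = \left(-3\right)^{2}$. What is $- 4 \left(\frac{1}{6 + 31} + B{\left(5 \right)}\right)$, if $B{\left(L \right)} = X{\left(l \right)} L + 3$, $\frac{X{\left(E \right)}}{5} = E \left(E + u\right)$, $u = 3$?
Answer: $- \frac{400048}{37} \approx -10812.0$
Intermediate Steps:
$l = 9$
$X{\left(E \right)} = 5 E \left(3 + E\right)$ ($X{\left(E \right)} = 5 E \left(E + 3\right) = 5 E \left(3 + E\right)$)
$B{\left(L \right)} = 3 + 540 L$ ($B{\left(L \right)} = 5 \cdot 9 \left(3 + 9\right) L + 3 = 5 \cdot 9 \cdot 12 L + 3 = 540 L + 3 = 3 + 540 L$)
$- 4 \left(\frac{1}{6 + 31} + B{\left(5 \right)}\right) = - 4 \left(\frac{1}{6 + 31} + \left(3 + 540 \cdot 5\right)\right) = - 4 \left(\frac{1}{37} + \left(3 + 2700\right)\right) = - 4 \left(\frac{1}{37} + 2703\right) = \left(-4\right) \frac{100012}{37} = - \frac{400048}{37}$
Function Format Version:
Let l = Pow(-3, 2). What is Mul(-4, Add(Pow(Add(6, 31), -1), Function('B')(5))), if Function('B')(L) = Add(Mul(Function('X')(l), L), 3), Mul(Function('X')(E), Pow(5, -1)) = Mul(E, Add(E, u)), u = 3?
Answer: Rational(-400048, 37) ≈ -10812.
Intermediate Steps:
l = 9
Function('X')(E) = Mul(5, E, Add(3, E)) (Function('X')(E) = Mul(5, Mul(E, Add(E, 3))) = Mul(5, Mul(E, Add(3, E))) = Mul(5, E, Add(3, E)))
Function('B')(L) = Add(3, Mul(540, L)) (Function('B')(L) = Add(Mul(Mul(5, 9, Add(3, 9)), L), 3) = Add(Mul(Mul(5, 9, 12), L), 3) = Add(Mul(540, L), 3) = Add(3, Mul(540, L)))
Mul(-4, Add(Pow(Add(6, 31), -1), Function('B')(5))) = Mul(-4, Add(Pow(Add(6, 31), -1), Add(3, Mul(540, 5)))) = Mul(-4, Add(Pow(37, -1), Add(3, 2700))) = Mul(-4, Add(Rational(1, 37), 2703)) = Mul(-4, Rational(100012, 37)) = Rational(-400048, 37)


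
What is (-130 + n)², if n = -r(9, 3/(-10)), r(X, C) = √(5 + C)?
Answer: (1300 + √470)²/100 ≈ 17468.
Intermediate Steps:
n = -√470/10 (n = -√(5 + 3/(-10)) = -√(5 + 3*(-⅒)) = -√(5 - 3/10) = -√(47/10) = -√470/10 ≈ -2.1679)
(-130 + n)² = (-130 - √470/10)²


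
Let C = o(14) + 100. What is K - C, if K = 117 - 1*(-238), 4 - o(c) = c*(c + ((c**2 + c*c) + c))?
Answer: 6131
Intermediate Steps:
o(c) = 4 - c*(2*c + 2*c**2) (o(c) = 4 - c*(c + ((c**2 + c*c) + c)) = 4 - c*(c + ((c**2 + c**2) + c)) = 4 - c*(c + (2*c**2 + c)) = 4 - c*(c + (c + 2*c**2)) = 4 - c*(2*c + 2*c**2))
K = 355 (K = 117 + 238 = 355)
C = -5776 (C = (4 - 2*14**2 - 2*14**3) + 100 = (4 - 2*196 - 2*2744) + 100 = (4 - 392 - 5488) + 100 = -5876 + 100 = -5776)
K - C = 355 - 1*(-5776) = 355 + 5776 = 6131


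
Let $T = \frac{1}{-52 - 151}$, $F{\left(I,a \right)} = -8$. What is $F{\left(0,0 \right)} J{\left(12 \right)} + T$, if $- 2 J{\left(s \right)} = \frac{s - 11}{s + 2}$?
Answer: $\frac{57}{203} \approx 0.28079$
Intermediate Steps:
$T = - \frac{1}{203}$ ($T = \frac{1}{-203} = - \frac{1}{203} \approx -0.0049261$)
$J{\left(s \right)} = - \frac{-11 + s}{2 \left(2 + s\right)}$ ($J{\left(s \right)} = - \frac{\left(s - 11\right) \frac{1}{s + 2}}{2} = - \frac{\left(-11 + s\right) \frac{1}{2 + s}}{2} = - \frac{\frac{1}{2 + s} \left(-11 + s\right)}{2} = - \frac{-11 + s}{2 \left(2 + s\right)}$)
$F{\left(0,0 \right)} J{\left(12 \right)} + T = - 8 \frac{11 - 12}{2 \left(2 + 12\right)} - \frac{1}{203} = - 8 \frac{11 - 12}{2 \cdot 14} - \frac{1}{203} = - 8 \cdot \frac{1}{2} \cdot \frac{1}{14} \left(-1\right) - \frac{1}{203} = \left(-8\right) \left(- \frac{1}{28}\right) - \frac{1}{203} = \frac{2}{7} - \frac{1}{203} = \frac{57}{203}$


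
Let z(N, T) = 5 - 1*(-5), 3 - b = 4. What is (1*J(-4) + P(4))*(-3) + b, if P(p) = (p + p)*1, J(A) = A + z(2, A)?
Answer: -43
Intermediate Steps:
b = -1 (b = 3 - 1*4 = 3 - 4 = -1)
z(N, T) = 10 (z(N, T) = 5 + 5 = 10)
J(A) = 10 + A (J(A) = A + 10 = 10 + A)
P(p) = 2*p (P(p) = (2*p)*1 = 2*p)
(1*J(-4) + P(4))*(-3) + b = (1*(10 - 4) + 2*4)*(-3) - 1 = (1*6 + 8)*(-3) - 1 = (6 + 8)*(-3) - 1 = 14*(-3) - 1 = -42 - 1 = -43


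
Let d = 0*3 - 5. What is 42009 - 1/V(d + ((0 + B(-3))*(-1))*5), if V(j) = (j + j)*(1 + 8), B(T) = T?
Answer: 7561619/180 ≈ 42009.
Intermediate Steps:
d = -5 (d = 0 - 5 = -5)
V(j) = 18*j (V(j) = (2*j)*9 = 18*j)
42009 - 1/V(d + ((0 + B(-3))*(-1))*5) = 42009 - 1/(18*(-5 + ((0 - 3)*(-1))*5)) = 42009 - 1/(18*(-5 - 3*(-1)*5)) = 42009 - 1/(18*(-5 + 3*5)) = 42009 - 1/(18*(-5 + 15)) = 42009 - 1/(18*10) = 42009 - 1/180 = 7561619/180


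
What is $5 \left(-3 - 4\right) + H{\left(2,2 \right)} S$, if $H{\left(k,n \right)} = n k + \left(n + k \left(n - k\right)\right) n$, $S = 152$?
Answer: $1181$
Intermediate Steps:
$H{\left(k,n \right)} = k n + n \left(n + k \left(n - k\right)\right)$
$5 \left(-3 - 4\right) + H{\left(2,2 \right)} S = 5 \left(-3 - 4\right) + 2 \left(2 + 2 - 2^{2} + 2 \cdot 2\right) 152 = 5 \left(-7\right) + 2 \left(2 + 2 - 4 + 4\right) 152 = -35 + 2 \left(2 + 2 - 4 + 4\right) 152 = -35 + 2 \cdot 4 \cdot 152 = -35 + 8 \cdot 152 = -35 + 1216 = 1181$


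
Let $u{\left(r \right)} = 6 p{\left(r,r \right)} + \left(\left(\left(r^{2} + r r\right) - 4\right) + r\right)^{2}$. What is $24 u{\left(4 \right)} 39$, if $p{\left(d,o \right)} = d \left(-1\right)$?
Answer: $936000$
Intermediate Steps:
$p{\left(d,o \right)} = - d$
$u{\left(r \right)} = \left(-4 + r + 2 r^{2}\right)^{2} - 6 r$ ($u{\left(r \right)} = 6 \left(- r\right) + \left(\left(\left(r^{2} + r r\right) - 4\right) + r\right)^{2} = - 6 r + \left(\left(\left(r^{2} + r^{2}\right) - 4\right) + r\right)^{2} = - 6 r + \left(\left(2 r^{2} - 4\right) + r\right)^{2} = - 6 r + \left(\left(-4 + 2 r^{2}\right) + r\right)^{2} = - 6 r + \left(-4 + r + 2 r^{2}\right)^{2} = \left(-4 + r + 2 r^{2}\right)^{2} - 6 r$)
$24 u{\left(4 \right)} 39 = 24 \left(\left(-4 + 4 + 2 \cdot 4^{2}\right)^{2} - 24\right) 39 = 24 \left(\left(-4 + 4 + 2 \cdot 16\right)^{2} - 24\right) 39 = 24 \left(\left(-4 + 4 + 32\right)^{2} - 24\right) 39 = 24 \left(32^{2} - 24\right) 39 = 24 \left(1024 - 24\right) 39 = 24 \cdot 1000 \cdot 39 = 24000 \cdot 39 = 936000$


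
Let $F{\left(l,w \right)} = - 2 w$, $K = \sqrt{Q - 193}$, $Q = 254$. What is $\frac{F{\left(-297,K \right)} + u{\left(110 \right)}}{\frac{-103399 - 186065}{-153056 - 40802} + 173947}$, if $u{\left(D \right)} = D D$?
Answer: $\frac{33509740}{481732957} - \frac{27694 \sqrt{61}}{2408664785} \approx 0.069471$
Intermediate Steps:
$K = \sqrt{61}$ ($K = \sqrt{254 - 193} = \sqrt{61} \approx 7.8102$)
$u{\left(D \right)} = D^{2}$
$\frac{F{\left(-297,K \right)} + u{\left(110 \right)}}{\frac{-103399 - 186065}{-153056 - 40802} + 173947} = \frac{- 2 \sqrt{61} + 110^{2}}{\frac{-103399 - 186065}{-153056 - 40802} + 173947} = \frac{- 2 \sqrt{61} + 12100}{- \frac{289464}{-193858} + 173947} = \frac{12100 - 2 \sqrt{61}}{\left(-289464\right) \left(- \frac{1}{193858}\right) + 173947} = \frac{12100 - 2 \sqrt{61}}{\frac{20676}{13847} + 173947} = \frac{12100 - 2 \sqrt{61}}{\frac{2408664785}{13847}} = \left(12100 - 2 \sqrt{61}\right) \frac{13847}{2408664785} = \frac{33509740}{481732957} - \frac{27694 \sqrt{61}}{2408664785}$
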